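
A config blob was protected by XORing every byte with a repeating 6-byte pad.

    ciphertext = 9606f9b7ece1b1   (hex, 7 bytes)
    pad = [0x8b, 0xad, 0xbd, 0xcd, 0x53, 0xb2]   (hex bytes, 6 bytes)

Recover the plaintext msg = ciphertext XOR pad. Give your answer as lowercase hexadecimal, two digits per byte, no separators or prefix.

1dab447abf533a

The 6-byte key repeats, so the effective keystream is 8b ad bd cd 53 b2 8b.
byte 0: 150 xor 139 =  29
byte 1:   6 xor 173 = 171
byte 2: 249 xor 189 =  68
byte 3: 183 xor 205 = 122
byte 4: 236 xor  83 = 191
byte 5: 225 xor 178 =  83
byte 6: 177 xor 139 =  58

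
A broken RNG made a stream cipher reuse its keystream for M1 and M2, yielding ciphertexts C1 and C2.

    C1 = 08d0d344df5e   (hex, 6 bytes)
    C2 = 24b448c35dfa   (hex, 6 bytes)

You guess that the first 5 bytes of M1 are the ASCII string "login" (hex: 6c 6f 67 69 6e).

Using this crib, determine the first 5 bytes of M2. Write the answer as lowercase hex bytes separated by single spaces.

First, C1 ⊕ C2 = (M1 ⊕ K) ⊕ (M2 ⊕ K) = M1 ⊕ M2, so the key drops out. Then M2 = (M1 ⊕ M2) ⊕ M1 over the first 5 bytes.
byte 0: (08 ^ 24) ^ 6c = 2c ^ 6c = 40
byte 1: (d0 ^ b4) ^ 6f = 64 ^ 6f = 0b
byte 2: (d3 ^ 48) ^ 67 = 9b ^ 67 = fc
byte 3: (44 ^ c3) ^ 69 = 87 ^ 69 = ee
byte 4: (df ^ 5d) ^ 6e = 82 ^ 6e = ec

40 0b fc ee ec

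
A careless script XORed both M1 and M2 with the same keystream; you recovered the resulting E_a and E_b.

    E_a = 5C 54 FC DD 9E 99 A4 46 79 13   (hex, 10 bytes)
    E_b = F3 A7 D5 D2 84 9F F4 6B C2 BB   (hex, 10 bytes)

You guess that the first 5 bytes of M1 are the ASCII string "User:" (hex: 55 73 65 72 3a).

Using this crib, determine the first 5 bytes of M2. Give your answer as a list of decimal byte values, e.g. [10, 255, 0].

First, E_a ⊕ E_b = (M1 ⊕ K) ⊕ (M2 ⊕ K) = M1 ⊕ M2, so the key drops out. Then M2 = (M1 ⊕ M2) ⊕ M1 over the first 5 bytes.
byte 0: (5c xor f3) xor 55 = af xor 55 = fa
byte 1: (54 xor a7) xor 73 = f3 xor 73 = 80
byte 2: (fc xor d5) xor 65 = 29 xor 65 = 4c
byte 3: (dd xor d2) xor 72 = 0f xor 72 = 7d
byte 4: (9e xor 84) xor 3a = 1a xor 3a = 20

[250, 128, 76, 125, 32]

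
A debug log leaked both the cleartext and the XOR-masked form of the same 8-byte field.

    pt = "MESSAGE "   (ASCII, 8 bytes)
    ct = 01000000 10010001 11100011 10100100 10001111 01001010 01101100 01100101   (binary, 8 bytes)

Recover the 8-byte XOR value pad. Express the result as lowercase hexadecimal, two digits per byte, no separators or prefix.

0dd4b0f7ce0d2945

Since ct = pt ⊕ pad, XORing both sides with pt gives pad = pt ⊕ ct.
 77 ⊕  64 =  13
 69 ⊕ 145 = 212
 83 ⊕ 227 = 176
 83 ⊕ 164 = 247
 65 ⊕ 143 = 206
 71 ⊕  74 =  13
 69 ⊕ 108 =  41
 32 ⊕ 101 =  69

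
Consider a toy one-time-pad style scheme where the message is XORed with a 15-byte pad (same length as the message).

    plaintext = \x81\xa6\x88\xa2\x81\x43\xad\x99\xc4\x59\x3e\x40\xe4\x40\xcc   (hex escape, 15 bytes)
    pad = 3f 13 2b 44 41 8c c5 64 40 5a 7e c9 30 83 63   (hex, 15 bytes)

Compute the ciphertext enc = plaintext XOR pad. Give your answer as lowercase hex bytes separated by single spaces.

XOR is its own inverse, so applying the key byte-wise gives the result directly.
byte 0: 81 ^ 3f = be
byte 1: a6 ^ 13 = b5
byte 2: 88 ^ 2b = a3
byte 3: a2 ^ 44 = e6
byte 4: 81 ^ 41 = c0
byte 5: 43 ^ 8c = cf
byte 6: ad ^ c5 = 68
byte 7: 99 ^ 64 = fd
byte 8: c4 ^ 40 = 84
byte 9: 59 ^ 5a = 03
byte 10: 3e ^ 7e = 40
byte 11: 40 ^ c9 = 89
byte 12: e4 ^ 30 = d4
byte 13: 40 ^ 83 = c3
byte 14: cc ^ 63 = af

be b5 a3 e6 c0 cf 68 fd 84 03 40 89 d4 c3 af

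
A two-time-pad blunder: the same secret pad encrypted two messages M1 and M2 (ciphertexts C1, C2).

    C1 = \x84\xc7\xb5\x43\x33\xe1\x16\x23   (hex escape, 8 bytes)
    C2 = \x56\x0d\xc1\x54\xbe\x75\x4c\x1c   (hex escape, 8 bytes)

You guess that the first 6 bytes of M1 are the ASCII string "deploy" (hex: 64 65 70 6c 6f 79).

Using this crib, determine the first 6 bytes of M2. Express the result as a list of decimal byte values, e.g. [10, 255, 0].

First, C1 ⊕ C2 = (M1 ⊕ K) ⊕ (M2 ⊕ K) = M1 ⊕ M2, so the key drops out. Then M2 = (M1 ⊕ M2) ⊕ M1 over the first 6 bytes.
byte 0: (84 XOR 56) XOR 64 = d2 XOR 64 = b6
byte 1: (c7 XOR 0d) XOR 65 = ca XOR 65 = af
byte 2: (b5 XOR c1) XOR 70 = 74 XOR 70 = 04
byte 3: (43 XOR 54) XOR 6c = 17 XOR 6c = 7b
byte 4: (33 XOR be) XOR 6f = 8d XOR 6f = e2
byte 5: (e1 XOR 75) XOR 79 = 94 XOR 79 = ed

[182, 175, 4, 123, 226, 237]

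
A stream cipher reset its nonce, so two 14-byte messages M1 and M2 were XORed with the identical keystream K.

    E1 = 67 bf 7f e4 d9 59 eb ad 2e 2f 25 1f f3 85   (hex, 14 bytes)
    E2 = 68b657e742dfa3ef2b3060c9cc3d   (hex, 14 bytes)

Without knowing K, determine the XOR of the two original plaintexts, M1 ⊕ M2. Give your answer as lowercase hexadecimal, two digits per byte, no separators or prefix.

E1 ⊕ E2 = (M1 ⊕ K) ⊕ (M2 ⊕ K) = M1 ⊕ M2 — the shared key cancels under XOR.
byte 0: 67 ^ 68 = 0f
byte 1: bf ^ b6 = 09
byte 2: 7f ^ 57 = 28
byte 3: e4 ^ e7 = 03
byte 4: d9 ^ 42 = 9b
byte 5: 59 ^ df = 86
byte 6: eb ^ a3 = 48
byte 7: ad ^ ef = 42
byte 8: 2e ^ 2b = 05
byte 9: 2f ^ 30 = 1f
byte 10: 25 ^ 60 = 45
byte 11: 1f ^ c9 = d6
byte 12: f3 ^ cc = 3f
byte 13: 85 ^ 3d = b8

0f0928039b864842051f45d63fb8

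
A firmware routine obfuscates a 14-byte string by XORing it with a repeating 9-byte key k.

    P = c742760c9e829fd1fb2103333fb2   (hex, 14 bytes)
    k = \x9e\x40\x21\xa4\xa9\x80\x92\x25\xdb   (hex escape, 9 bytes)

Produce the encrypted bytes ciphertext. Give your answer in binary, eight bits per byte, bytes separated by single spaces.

The 9-byte key repeats, so the effective keystream is 9e 40 21 a4 a9 80 92 25 db 9e 40 21 a4 a9.
byte 0: 11000111 xor 10011110 = 01011001
byte 1: 01000010 xor 01000000 = 00000010
byte 2: 01110110 xor 00100001 = 01010111
byte 3: 00001100 xor 10100100 = 10101000
byte 4: 10011110 xor 10101001 = 00110111
byte 5: 10000010 xor 10000000 = 00000010
byte 6: 10011111 xor 10010010 = 00001101
byte 7: 11010001 xor 00100101 = 11110100
byte 8: 11111011 xor 11011011 = 00100000
byte 9: 00100001 xor 10011110 = 10111111
byte 10: 00000011 xor 01000000 = 01000011
byte 11: 00110011 xor 00100001 = 00010010
byte 12: 00111111 xor 10100100 = 10011011
byte 13: 10110010 xor 10101001 = 00011011

01011001 00000010 01010111 10101000 00110111 00000010 00001101 11110100 00100000 10111111 01000011 00010010 10011011 00011011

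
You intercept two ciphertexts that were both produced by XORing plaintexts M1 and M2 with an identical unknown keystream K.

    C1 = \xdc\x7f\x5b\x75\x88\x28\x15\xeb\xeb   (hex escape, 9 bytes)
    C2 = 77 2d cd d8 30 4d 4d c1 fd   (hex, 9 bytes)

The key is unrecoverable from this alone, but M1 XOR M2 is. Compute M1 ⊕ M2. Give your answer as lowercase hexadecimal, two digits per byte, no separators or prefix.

ab5296adb865582a16

C1 ⊕ C2 = (M1 ⊕ K) ⊕ (M2 ⊕ K) = M1 ⊕ M2 — the shared key cancels under XOR.
dc ^ 77 = ab
7f ^ 2d = 52
5b ^ cd = 96
75 ^ d8 = ad
88 ^ 30 = b8
28 ^ 4d = 65
15 ^ 4d = 58
eb ^ c1 = 2a
eb ^ fd = 16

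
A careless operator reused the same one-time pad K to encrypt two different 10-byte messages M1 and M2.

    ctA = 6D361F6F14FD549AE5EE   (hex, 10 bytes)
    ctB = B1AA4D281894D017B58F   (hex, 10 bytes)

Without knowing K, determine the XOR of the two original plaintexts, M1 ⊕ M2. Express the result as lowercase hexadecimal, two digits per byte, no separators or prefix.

ctA ⊕ ctB = (M1 ⊕ K) ⊕ (M2 ⊕ K) = M1 ⊕ M2 — the shared key cancels under XOR.
01101101 XOR 10110001 = 11011100
00110110 XOR 10101010 = 10011100
00011111 XOR 01001101 = 01010010
01101111 XOR 00101000 = 01000111
00010100 XOR 00011000 = 00001100
11111101 XOR 10010100 = 01101001
01010100 XOR 11010000 = 10000100
10011010 XOR 00010111 = 10001101
11100101 XOR 10110101 = 01010000
11101110 XOR 10001111 = 01100001

dc9c52470c69848d5061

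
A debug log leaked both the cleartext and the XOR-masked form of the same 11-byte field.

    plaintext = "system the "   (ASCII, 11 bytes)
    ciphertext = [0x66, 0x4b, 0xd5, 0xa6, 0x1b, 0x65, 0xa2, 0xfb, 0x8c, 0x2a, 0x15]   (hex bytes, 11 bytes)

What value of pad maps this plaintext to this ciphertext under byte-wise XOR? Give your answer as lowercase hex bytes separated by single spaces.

15 32 a6 d2 7e 08 82 8f e4 4f 35

Since ciphertext = plaintext ⊕ pad, XORing both sides with plaintext gives pad = plaintext ⊕ ciphertext.
73 ⊕ 66 = 15
79 ⊕ 4b = 32
73 ⊕ d5 = a6
74 ⊕ a6 = d2
65 ⊕ 1b = 7e
6d ⊕ 65 = 08
20 ⊕ a2 = 82
74 ⊕ fb = 8f
68 ⊕ 8c = e4
65 ⊕ 2a = 4f
20 ⊕ 15 = 35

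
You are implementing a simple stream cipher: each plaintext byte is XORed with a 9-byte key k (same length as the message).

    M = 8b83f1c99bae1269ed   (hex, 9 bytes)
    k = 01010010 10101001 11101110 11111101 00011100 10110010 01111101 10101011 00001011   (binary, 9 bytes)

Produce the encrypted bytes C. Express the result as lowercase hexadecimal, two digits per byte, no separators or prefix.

d92a1f34871c6fc2e6

139 XOR  82 = 217
131 XOR 169 =  42
241 XOR 238 =  31
201 XOR 253 =  52
155 XOR  28 = 135
174 XOR 178 =  28
 18 XOR 125 = 111
105 XOR 171 = 194
237 XOR  11 = 230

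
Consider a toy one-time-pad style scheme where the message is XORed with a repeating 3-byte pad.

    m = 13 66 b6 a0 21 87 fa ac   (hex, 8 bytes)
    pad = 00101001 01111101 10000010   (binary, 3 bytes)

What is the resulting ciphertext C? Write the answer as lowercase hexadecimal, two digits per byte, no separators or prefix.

The 3-byte key repeats, so the effective keystream is 29 7d 82 29 7d 82 29 7d.
byte 0: 13 XOR 29 = 3a
byte 1: 66 XOR 7d = 1b
byte 2: b6 XOR 82 = 34
byte 3: a0 XOR 29 = 89
byte 4: 21 XOR 7d = 5c
byte 5: 87 XOR 82 = 05
byte 6: fa XOR 29 = d3
byte 7: ac XOR 7d = d1

3a1b34895c05d3d1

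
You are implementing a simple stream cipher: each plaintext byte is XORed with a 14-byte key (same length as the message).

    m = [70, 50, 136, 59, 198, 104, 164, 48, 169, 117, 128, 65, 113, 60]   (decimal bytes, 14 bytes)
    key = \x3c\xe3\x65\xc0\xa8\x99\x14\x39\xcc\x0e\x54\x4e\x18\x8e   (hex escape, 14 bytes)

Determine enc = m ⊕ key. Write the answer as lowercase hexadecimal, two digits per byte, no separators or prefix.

7ad1edfb6ef1b009657bd40f69b2

XOR is its own inverse, so applying the key byte-wise gives the result directly.
 70 ^  60 = 122
 50 ^ 227 = 209
136 ^ 101 = 237
 59 ^ 192 = 251
198 ^ 168 = 110
104 ^ 153 = 241
164 ^  20 = 176
 48 ^  57 =   9
169 ^ 204 = 101
117 ^  14 = 123
128 ^  84 = 212
 65 ^  78 =  15
113 ^  24 = 105
 60 ^ 142 = 178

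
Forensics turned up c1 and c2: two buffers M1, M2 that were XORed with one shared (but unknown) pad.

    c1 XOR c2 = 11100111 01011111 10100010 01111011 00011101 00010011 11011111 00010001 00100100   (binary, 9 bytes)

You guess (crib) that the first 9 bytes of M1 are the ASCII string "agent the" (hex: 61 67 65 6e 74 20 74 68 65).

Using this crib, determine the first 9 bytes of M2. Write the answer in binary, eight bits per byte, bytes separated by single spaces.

Since c1 ⊕ c2 = M1 ⊕ M2, XORing with the guessed M1 bytes yields the corresponding M2 bytes: M2 = (c1 ⊕ c2) ⊕ M1.
e7 xor 61 = 86
5f xor 67 = 38
a2 xor 65 = c7
7b xor 6e = 15
1d xor 74 = 69
13 xor 20 = 33
df xor 74 = ab
11 xor 68 = 79
24 xor 65 = 41

10000110 00111000 11000111 00010101 01101001 00110011 10101011 01111001 01000001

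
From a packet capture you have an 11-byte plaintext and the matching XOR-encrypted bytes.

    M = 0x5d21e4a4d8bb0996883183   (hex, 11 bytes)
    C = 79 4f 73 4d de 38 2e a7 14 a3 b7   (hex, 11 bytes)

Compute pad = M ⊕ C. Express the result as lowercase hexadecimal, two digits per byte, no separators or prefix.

246e97e9068327319c9234

Since C = M ⊕ pad, XORing both sides with M gives pad = M ⊕ C.
byte 0: 01011101 XOR 01111001 = 00100100
byte 1: 00100001 XOR 01001111 = 01101110
byte 2: 11100100 XOR 01110011 = 10010111
byte 3: 10100100 XOR 01001101 = 11101001
byte 4: 11011000 XOR 11011110 = 00000110
byte 5: 10111011 XOR 00111000 = 10000011
byte 6: 00001001 XOR 00101110 = 00100111
byte 7: 10010110 XOR 10100111 = 00110001
byte 8: 10001000 XOR 00010100 = 10011100
byte 9: 00110001 XOR 10100011 = 10010010
byte 10: 10000011 XOR 10110111 = 00110100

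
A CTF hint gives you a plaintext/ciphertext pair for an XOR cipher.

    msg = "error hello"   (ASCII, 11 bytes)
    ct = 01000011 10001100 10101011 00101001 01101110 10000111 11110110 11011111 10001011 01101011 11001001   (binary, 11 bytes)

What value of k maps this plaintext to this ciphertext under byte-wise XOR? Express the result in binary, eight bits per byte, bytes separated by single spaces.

Since ct = msg ⊕ k, XORing both sides with msg gives k = msg ⊕ ct.
65 xor 43 = 26
72 xor 8c = fe
72 xor ab = d9
6f xor 29 = 46
72 xor 6e = 1c
20 xor 87 = a7
68 xor f6 = 9e
65 xor df = ba
6c xor 8b = e7
6c xor 6b = 07
6f xor c9 = a6

00100110 11111110 11011001 01000110 00011100 10100111 10011110 10111010 11100111 00000111 10100110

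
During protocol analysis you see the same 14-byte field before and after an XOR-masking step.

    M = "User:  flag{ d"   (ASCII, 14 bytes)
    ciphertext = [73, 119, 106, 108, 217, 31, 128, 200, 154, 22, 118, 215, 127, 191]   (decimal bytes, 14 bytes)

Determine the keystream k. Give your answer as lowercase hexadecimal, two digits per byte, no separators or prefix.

1c040f1ee33fa0aef67711ac5fdb

Since ciphertext = M ⊕ k, XORing both sides with M gives k = M ⊕ ciphertext.
55 ⊕ 49 = 1c
73 ⊕ 77 = 04
65 ⊕ 6a = 0f
72 ⊕ 6c = 1e
3a ⊕ d9 = e3
20 ⊕ 1f = 3f
20 ⊕ 80 = a0
66 ⊕ c8 = ae
6c ⊕ 9a = f6
61 ⊕ 16 = 77
67 ⊕ 76 = 11
7b ⊕ d7 = ac
20 ⊕ 7f = 5f
64 ⊕ bf = db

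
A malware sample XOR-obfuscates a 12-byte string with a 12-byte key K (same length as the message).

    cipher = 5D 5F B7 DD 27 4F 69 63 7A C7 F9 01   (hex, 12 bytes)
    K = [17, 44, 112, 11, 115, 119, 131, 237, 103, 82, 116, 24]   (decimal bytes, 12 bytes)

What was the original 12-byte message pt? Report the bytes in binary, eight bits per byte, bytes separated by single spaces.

XOR is its own inverse, so applying the key byte-wise gives the result directly.
byte 0: 5d XOR 11 = 4c
byte 1: 5f XOR 2c = 73
byte 2: b7 XOR 70 = c7
byte 3: dd XOR 0b = d6
byte 4: 27 XOR 73 = 54
byte 5: 4f XOR 77 = 38
byte 6: 69 XOR 83 = ea
byte 7: 63 XOR ed = 8e
byte 8: 7a XOR 67 = 1d
byte 9: c7 XOR 52 = 95
byte 10: f9 XOR 74 = 8d
byte 11: 01 XOR 18 = 19

01001100 01110011 11000111 11010110 01010100 00111000 11101010 10001110 00011101 10010101 10001101 00011001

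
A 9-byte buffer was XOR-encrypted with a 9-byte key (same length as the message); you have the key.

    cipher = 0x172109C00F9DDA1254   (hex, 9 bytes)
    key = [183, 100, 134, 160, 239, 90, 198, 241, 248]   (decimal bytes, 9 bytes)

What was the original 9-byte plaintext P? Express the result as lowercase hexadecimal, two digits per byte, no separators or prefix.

XOR is its own inverse, so applying the key byte-wise gives the result directly.
17 xor b7 = a0
21 xor 64 = 45
09 xor 86 = 8f
c0 xor a0 = 60
0f xor ef = e0
9d xor 5a = c7
da xor c6 = 1c
12 xor f1 = e3
54 xor f8 = ac

a0458f60e0c71ce3ac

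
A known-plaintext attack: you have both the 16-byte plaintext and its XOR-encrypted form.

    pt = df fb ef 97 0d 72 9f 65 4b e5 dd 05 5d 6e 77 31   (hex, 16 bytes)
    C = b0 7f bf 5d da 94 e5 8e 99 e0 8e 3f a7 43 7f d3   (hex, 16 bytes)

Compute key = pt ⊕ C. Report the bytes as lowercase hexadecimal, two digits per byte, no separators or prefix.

6f8450cad7e67aebd205533afa2d08e2

Since C = pt ⊕ key, XORing both sides with pt gives key = pt ⊕ C.
byte 0: df ^ b0 = 6f
byte 1: fb ^ 7f = 84
byte 2: ef ^ bf = 50
byte 3: 97 ^ 5d = ca
byte 4: 0d ^ da = d7
byte 5: 72 ^ 94 = e6
byte 6: 9f ^ e5 = 7a
byte 7: 65 ^ 8e = eb
byte 8: 4b ^ 99 = d2
byte 9: e5 ^ e0 = 05
byte 10: dd ^ 8e = 53
byte 11: 05 ^ 3f = 3a
byte 12: 5d ^ a7 = fa
byte 13: 6e ^ 43 = 2d
byte 14: 77 ^ 7f = 08
byte 15: 31 ^ d3 = e2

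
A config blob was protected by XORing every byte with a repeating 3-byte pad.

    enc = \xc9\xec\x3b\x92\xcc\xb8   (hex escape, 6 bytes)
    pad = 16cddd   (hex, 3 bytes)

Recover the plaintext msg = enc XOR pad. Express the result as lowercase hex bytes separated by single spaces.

The 3-byte key repeats, so the effective keystream is 16 cd dd 16 cd dd.
byte 0: 11001001 ^ 00010110 = 11011111
byte 1: 11101100 ^ 11001101 = 00100001
byte 2: 00111011 ^ 11011101 = 11100110
byte 3: 10010010 ^ 00010110 = 10000100
byte 4: 11001100 ^ 11001101 = 00000001
byte 5: 10111000 ^ 11011101 = 01100101

df 21 e6 84 01 65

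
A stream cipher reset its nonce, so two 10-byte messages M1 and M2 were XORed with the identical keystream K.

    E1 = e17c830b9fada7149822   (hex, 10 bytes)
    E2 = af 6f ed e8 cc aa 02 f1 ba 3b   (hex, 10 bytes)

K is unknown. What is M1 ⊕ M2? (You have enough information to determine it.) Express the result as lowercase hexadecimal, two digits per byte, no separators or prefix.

4e136ee35307a5e52219

E1 ⊕ E2 = (M1 ⊕ K) ⊕ (M2 ⊕ K) = M1 ⊕ M2 — the shared key cancels under XOR.
225 XOR 175 =  78
124 XOR 111 =  19
131 XOR 237 = 110
 11 XOR 232 = 227
159 XOR 204 =  83
173 XOR 170 =   7
167 XOR   2 = 165
 20 XOR 241 = 229
152 XOR 186 =  34
 34 XOR  59 =  25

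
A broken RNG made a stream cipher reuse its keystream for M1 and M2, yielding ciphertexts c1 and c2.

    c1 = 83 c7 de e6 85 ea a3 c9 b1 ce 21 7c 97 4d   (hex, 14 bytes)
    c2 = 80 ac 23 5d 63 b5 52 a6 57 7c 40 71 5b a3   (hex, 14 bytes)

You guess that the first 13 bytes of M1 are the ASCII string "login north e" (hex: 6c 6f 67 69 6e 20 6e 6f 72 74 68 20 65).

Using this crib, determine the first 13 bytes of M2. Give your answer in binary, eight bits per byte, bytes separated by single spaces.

First, c1 ⊕ c2 = (M1 ⊕ K) ⊕ (M2 ⊕ K) = M1 ⊕ M2, so the key drops out. Then M2 = (M1 ⊕ M2) ⊕ M1 over the first 13 bytes.
byte 0: (83 XOR 80) XOR 6c = 03 XOR 6c = 6f
byte 1: (c7 XOR ac) XOR 6f = 6b XOR 6f = 04
byte 2: (de XOR 23) XOR 67 = fd XOR 67 = 9a
byte 3: (e6 XOR 5d) XOR 69 = bb XOR 69 = d2
byte 4: (85 XOR 63) XOR 6e = e6 XOR 6e = 88
byte 5: (ea XOR b5) XOR 20 = 5f XOR 20 = 7f
byte 6: (a3 XOR 52) XOR 6e = f1 XOR 6e = 9f
byte 7: (c9 XOR a6) XOR 6f = 6f XOR 6f = 00
byte 8: (b1 XOR 57) XOR 72 = e6 XOR 72 = 94
byte 9: (ce XOR 7c) XOR 74 = b2 XOR 74 = c6
byte 10: (21 XOR 40) XOR 68 = 61 XOR 68 = 09
byte 11: (7c XOR 71) XOR 20 = 0d XOR 20 = 2d
byte 12: (97 XOR 5b) XOR 65 = cc XOR 65 = a9

01101111 00000100 10011010 11010010 10001000 01111111 10011111 00000000 10010100 11000110 00001001 00101101 10101001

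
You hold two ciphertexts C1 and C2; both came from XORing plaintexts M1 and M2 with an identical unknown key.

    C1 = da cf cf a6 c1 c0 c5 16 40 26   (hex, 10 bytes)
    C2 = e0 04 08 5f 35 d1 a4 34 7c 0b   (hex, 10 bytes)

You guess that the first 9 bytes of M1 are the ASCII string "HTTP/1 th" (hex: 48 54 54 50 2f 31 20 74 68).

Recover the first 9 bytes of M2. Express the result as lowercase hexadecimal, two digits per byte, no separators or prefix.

First, C1 ⊕ C2 = (M1 ⊕ K) ⊕ (M2 ⊕ K) = M1 ⊕ M2, so the key drops out. Then M2 = (M1 ⊕ M2) ⊕ M1 over the first 9 bytes.
byte 0: (da xor e0) xor 48 = 3a xor 48 = 72
byte 1: (cf xor 04) xor 54 = cb xor 54 = 9f
byte 2: (cf xor 08) xor 54 = c7 xor 54 = 93
byte 3: (a6 xor 5f) xor 50 = f9 xor 50 = a9
byte 4: (c1 xor 35) xor 2f = f4 xor 2f = db
byte 5: (c0 xor d1) xor 31 = 11 xor 31 = 20
byte 6: (c5 xor a4) xor 20 = 61 xor 20 = 41
byte 7: (16 xor 34) xor 74 = 22 xor 74 = 56
byte 8: (40 xor 7c) xor 68 = 3c xor 68 = 54

729f93a9db20415654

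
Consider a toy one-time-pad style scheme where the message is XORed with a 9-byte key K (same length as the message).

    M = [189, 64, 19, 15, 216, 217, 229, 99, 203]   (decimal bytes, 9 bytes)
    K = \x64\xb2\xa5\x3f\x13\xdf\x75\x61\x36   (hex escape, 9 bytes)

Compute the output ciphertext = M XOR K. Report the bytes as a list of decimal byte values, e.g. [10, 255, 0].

[217, 242, 182, 48, 203, 6, 144, 2, 253]

byte 0: bd ⊕ 64 = d9
byte 1: 40 ⊕ b2 = f2
byte 2: 13 ⊕ a5 = b6
byte 3: 0f ⊕ 3f = 30
byte 4: d8 ⊕ 13 = cb
byte 5: d9 ⊕ df = 06
byte 6: e5 ⊕ 75 = 90
byte 7: 63 ⊕ 61 = 02
byte 8: cb ⊕ 36 = fd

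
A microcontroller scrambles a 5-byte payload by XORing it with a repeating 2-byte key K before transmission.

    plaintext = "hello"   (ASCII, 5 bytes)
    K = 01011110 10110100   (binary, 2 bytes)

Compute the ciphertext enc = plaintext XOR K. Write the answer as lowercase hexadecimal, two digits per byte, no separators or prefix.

36d132d831

The 2-byte key repeats, so the effective keystream is 5e b4 5e b4 5e.
byte 0: 68 ⊕ 5e = 36
byte 1: 65 ⊕ b4 = d1
byte 2: 6c ⊕ 5e = 32
byte 3: 6c ⊕ b4 = d8
byte 4: 6f ⊕ 5e = 31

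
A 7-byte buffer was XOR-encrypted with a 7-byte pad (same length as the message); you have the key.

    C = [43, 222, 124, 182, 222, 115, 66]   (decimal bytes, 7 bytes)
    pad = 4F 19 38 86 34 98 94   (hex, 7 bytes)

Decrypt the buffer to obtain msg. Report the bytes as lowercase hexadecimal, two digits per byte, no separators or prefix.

64c74430eaebd6

00101011 xor 01001111 = 01100100
11011110 xor 00011001 = 11000111
01111100 xor 00111000 = 01000100
10110110 xor 10000110 = 00110000
11011110 xor 00110100 = 11101010
01110011 xor 10011000 = 11101011
01000010 xor 10010100 = 11010110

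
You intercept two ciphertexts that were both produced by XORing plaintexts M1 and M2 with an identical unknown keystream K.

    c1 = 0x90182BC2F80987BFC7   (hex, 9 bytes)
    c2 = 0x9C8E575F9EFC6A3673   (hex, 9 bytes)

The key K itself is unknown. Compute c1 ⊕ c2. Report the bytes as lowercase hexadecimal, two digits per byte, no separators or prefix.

c1 ⊕ c2 = (M1 ⊕ K) ⊕ (M2 ⊕ K) = M1 ⊕ M2 — the shared key cancels under XOR.
byte 0: 10010000 ⊕ 10011100 = 00001100
byte 1: 00011000 ⊕ 10001110 = 10010110
byte 2: 00101011 ⊕ 01010111 = 01111100
byte 3: 11000010 ⊕ 01011111 = 10011101
byte 4: 11111000 ⊕ 10011110 = 01100110
byte 5: 00001001 ⊕ 11111100 = 11110101
byte 6: 10000111 ⊕ 01101010 = 11101101
byte 7: 10111111 ⊕ 00110110 = 10001001
byte 8: 11000111 ⊕ 01110011 = 10110100

0c967c9d66f5ed89b4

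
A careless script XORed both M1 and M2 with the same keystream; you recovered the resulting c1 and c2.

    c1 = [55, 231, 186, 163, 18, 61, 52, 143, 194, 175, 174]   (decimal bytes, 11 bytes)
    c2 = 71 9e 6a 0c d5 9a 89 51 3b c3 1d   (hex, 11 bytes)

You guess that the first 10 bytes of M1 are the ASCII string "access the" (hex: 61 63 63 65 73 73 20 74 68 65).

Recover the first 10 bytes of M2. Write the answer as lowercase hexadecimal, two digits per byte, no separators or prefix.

271ab3cab4d49daa9109

First, c1 ⊕ c2 = (M1 ⊕ K) ⊕ (M2 ⊕ K) = M1 ⊕ M2, so the key drops out. Then M2 = (M1 ⊕ M2) ⊕ M1 over the first 10 bytes.
byte 0: (37 XOR 71) XOR 61 = 46 XOR 61 = 27
byte 1: (e7 XOR 9e) XOR 63 = 79 XOR 63 = 1a
byte 2: (ba XOR 6a) XOR 63 = d0 XOR 63 = b3
byte 3: (a3 XOR 0c) XOR 65 = af XOR 65 = ca
byte 4: (12 XOR d5) XOR 73 = c7 XOR 73 = b4
byte 5: (3d XOR 9a) XOR 73 = a7 XOR 73 = d4
byte 6: (34 XOR 89) XOR 20 = bd XOR 20 = 9d
byte 7: (8f XOR 51) XOR 74 = de XOR 74 = aa
byte 8: (c2 XOR 3b) XOR 68 = f9 XOR 68 = 91
byte 9: (af XOR c3) XOR 65 = 6c XOR 65 = 09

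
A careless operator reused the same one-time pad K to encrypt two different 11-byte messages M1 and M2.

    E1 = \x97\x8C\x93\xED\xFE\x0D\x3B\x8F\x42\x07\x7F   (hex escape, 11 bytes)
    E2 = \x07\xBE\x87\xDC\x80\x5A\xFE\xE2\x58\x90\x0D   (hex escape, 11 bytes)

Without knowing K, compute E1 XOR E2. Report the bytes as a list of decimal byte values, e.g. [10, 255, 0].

E1 ⊕ E2 = (M1 ⊕ K) ⊕ (M2 ⊕ K) = M1 ⊕ M2 — the shared key cancels under XOR.
97 xor 07 = 90
8c xor be = 32
93 xor 87 = 14
ed xor dc = 31
fe xor 80 = 7e
0d xor 5a = 57
3b xor fe = c5
8f xor e2 = 6d
42 xor 58 = 1a
07 xor 90 = 97
7f xor 0d = 72

[144, 50, 20, 49, 126, 87, 197, 109, 26, 151, 114]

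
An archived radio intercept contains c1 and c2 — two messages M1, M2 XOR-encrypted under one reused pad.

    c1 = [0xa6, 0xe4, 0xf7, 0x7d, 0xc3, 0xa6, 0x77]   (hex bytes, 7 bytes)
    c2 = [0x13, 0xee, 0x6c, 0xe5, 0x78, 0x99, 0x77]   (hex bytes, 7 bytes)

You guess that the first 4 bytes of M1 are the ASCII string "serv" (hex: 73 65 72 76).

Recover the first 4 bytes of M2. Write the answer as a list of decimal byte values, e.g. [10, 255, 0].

[198, 111, 233, 238]

First, c1 ⊕ c2 = (M1 ⊕ K) ⊕ (M2 ⊕ K) = M1 ⊕ M2, so the key drops out. Then M2 = (M1 ⊕ M2) ⊕ M1 over the first 4 bytes.
byte 0: (a6 ⊕ 13) ⊕ 73 = b5 ⊕ 73 = c6
byte 1: (e4 ⊕ ee) ⊕ 65 = 0a ⊕ 65 = 6f
byte 2: (f7 ⊕ 6c) ⊕ 72 = 9b ⊕ 72 = e9
byte 3: (7d ⊕ e5) ⊕ 76 = 98 ⊕ 76 = ee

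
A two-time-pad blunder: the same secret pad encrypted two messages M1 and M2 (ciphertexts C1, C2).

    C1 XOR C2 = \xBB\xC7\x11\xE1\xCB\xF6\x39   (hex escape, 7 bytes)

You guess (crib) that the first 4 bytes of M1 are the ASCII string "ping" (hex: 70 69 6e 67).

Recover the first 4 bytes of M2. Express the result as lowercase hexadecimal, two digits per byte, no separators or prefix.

cbae7f86

Since C1 ⊕ C2 = M1 ⊕ M2, XORing with the guessed M1 bytes yields the corresponding M2 bytes: M2 = (C1 ⊕ C2) ⊕ M1.
bb ⊕ 70 = cb
c7 ⊕ 69 = ae
11 ⊕ 6e = 7f
e1 ⊕ 67 = 86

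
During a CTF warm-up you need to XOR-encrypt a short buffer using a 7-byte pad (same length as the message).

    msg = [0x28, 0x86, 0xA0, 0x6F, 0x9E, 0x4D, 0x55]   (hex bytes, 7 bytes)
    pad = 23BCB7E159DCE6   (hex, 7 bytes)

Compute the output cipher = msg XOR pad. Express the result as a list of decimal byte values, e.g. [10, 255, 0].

[11, 58, 23, 142, 199, 145, 179]

XOR is its own inverse, so applying the key byte-wise gives the result directly.
byte 0: 28 XOR 23 = 0b
byte 1: 86 XOR bc = 3a
byte 2: a0 XOR b7 = 17
byte 3: 6f XOR e1 = 8e
byte 4: 9e XOR 59 = c7
byte 5: 4d XOR dc = 91
byte 6: 55 XOR e6 = b3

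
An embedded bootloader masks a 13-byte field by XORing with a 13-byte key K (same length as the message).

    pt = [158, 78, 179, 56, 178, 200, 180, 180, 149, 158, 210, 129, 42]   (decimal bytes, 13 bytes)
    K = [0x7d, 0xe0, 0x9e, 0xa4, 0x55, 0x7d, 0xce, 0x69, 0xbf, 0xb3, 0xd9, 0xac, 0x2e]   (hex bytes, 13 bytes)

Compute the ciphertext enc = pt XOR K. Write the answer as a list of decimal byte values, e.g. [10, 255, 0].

byte 0: 9e ⊕ 7d = e3
byte 1: 4e ⊕ e0 = ae
byte 2: b3 ⊕ 9e = 2d
byte 3: 38 ⊕ a4 = 9c
byte 4: b2 ⊕ 55 = e7
byte 5: c8 ⊕ 7d = b5
byte 6: b4 ⊕ ce = 7a
byte 7: b4 ⊕ 69 = dd
byte 8: 95 ⊕ bf = 2a
byte 9: 9e ⊕ b3 = 2d
byte 10: d2 ⊕ d9 = 0b
byte 11: 81 ⊕ ac = 2d
byte 12: 2a ⊕ 2e = 04

[227, 174, 45, 156, 231, 181, 122, 221, 42, 45, 11, 45, 4]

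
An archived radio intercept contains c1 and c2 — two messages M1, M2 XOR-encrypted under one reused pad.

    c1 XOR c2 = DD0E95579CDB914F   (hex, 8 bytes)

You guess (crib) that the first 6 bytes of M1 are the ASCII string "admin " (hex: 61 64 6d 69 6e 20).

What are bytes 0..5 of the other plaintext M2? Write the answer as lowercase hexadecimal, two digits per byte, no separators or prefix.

Since c1 ⊕ c2 = M1 ⊕ M2, XORing with the guessed M1 bytes yields the corresponding M2 bytes: M2 = (c1 ⊕ c2) ⊕ M1.
dd XOR 61 = bc
0e XOR 64 = 6a
95 XOR 6d = f8
57 XOR 69 = 3e
9c XOR 6e = f2
db XOR 20 = fb

bc6af83ef2fb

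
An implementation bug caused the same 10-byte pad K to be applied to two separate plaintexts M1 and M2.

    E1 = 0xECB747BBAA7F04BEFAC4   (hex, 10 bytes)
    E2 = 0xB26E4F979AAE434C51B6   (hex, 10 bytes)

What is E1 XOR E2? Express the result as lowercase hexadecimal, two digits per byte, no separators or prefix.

5ed9082c30d147f2ab72

E1 ⊕ E2 = (M1 ⊕ K) ⊕ (M2 ⊕ K) = M1 ⊕ M2 — the shared key cancels under XOR.
236 ^ 178 =  94
183 ^ 110 = 217
 71 ^  79 =   8
187 ^ 151 =  44
170 ^ 154 =  48
127 ^ 174 = 209
  4 ^  67 =  71
190 ^  76 = 242
250 ^  81 = 171
196 ^ 182 = 114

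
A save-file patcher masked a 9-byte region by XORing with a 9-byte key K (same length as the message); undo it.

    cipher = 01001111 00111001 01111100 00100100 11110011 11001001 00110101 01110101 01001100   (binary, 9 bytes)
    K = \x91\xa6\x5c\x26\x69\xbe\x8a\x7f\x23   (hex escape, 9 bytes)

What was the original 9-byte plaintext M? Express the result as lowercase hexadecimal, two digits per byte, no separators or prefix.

XOR is its own inverse, so applying the key byte-wise gives the result directly.
4f xor 91 = de
39 xor a6 = 9f
7c xor 5c = 20
24 xor 26 = 02
f3 xor 69 = 9a
c9 xor be = 77
35 xor 8a = bf
75 xor 7f = 0a
4c xor 23 = 6f

de9f20029a77bf0a6f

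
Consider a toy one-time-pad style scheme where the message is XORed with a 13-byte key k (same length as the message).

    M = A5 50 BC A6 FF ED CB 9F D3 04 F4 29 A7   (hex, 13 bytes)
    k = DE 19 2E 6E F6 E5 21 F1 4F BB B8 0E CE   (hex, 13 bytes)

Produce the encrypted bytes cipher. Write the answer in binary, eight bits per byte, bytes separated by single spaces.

XOR is its own inverse, so applying the key byte-wise gives the result directly.
a5 ⊕ de = 7b
50 ⊕ 19 = 49
bc ⊕ 2e = 92
a6 ⊕ 6e = c8
ff ⊕ f6 = 09
ed ⊕ e5 = 08
cb ⊕ 21 = ea
9f ⊕ f1 = 6e
d3 ⊕ 4f = 9c
04 ⊕ bb = bf
f4 ⊕ b8 = 4c
29 ⊕ 0e = 27
a7 ⊕ ce = 69

01111011 01001001 10010010 11001000 00001001 00001000 11101010 01101110 10011100 10111111 01001100 00100111 01101001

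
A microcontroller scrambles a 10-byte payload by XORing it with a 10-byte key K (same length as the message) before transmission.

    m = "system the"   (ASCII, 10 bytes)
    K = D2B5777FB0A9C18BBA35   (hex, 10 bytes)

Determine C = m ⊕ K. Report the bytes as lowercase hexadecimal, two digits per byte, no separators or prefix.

a1cc040bd5c4e1ffd250

byte 0: 73 XOR d2 = a1
byte 1: 79 XOR b5 = cc
byte 2: 73 XOR 77 = 04
byte 3: 74 XOR 7f = 0b
byte 4: 65 XOR b0 = d5
byte 5: 6d XOR a9 = c4
byte 6: 20 XOR c1 = e1
byte 7: 74 XOR 8b = ff
byte 8: 68 XOR ba = d2
byte 9: 65 XOR 35 = 50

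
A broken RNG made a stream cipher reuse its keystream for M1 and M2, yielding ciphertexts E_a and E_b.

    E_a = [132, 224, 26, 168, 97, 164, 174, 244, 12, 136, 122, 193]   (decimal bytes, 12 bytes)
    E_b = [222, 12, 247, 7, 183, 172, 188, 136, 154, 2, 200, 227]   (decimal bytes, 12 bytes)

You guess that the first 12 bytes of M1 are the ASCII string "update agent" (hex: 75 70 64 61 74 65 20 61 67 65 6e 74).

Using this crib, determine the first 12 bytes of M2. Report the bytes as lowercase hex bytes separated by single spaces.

First, E_a ⊕ E_b = (M1 ⊕ K) ⊕ (M2 ⊕ K) = M1 ⊕ M2, so the key drops out. Then M2 = (M1 ⊕ M2) ⊕ M1 over the first 12 bytes.
byte 0: (84 ⊕ de) ⊕ 75 = 5a ⊕ 75 = 2f
byte 1: (e0 ⊕ 0c) ⊕ 70 = ec ⊕ 70 = 9c
byte 2: (1a ⊕ f7) ⊕ 64 = ed ⊕ 64 = 89
byte 3: (a8 ⊕ 07) ⊕ 61 = af ⊕ 61 = ce
byte 4: (61 ⊕ b7) ⊕ 74 = d6 ⊕ 74 = a2
byte 5: (a4 ⊕ ac) ⊕ 65 = 08 ⊕ 65 = 6d
byte 6: (ae ⊕ bc) ⊕ 20 = 12 ⊕ 20 = 32
byte 7: (f4 ⊕ 88) ⊕ 61 = 7c ⊕ 61 = 1d
byte 8: (0c ⊕ 9a) ⊕ 67 = 96 ⊕ 67 = f1
byte 9: (88 ⊕ 02) ⊕ 65 = 8a ⊕ 65 = ef
byte 10: (7a ⊕ c8) ⊕ 6e = b2 ⊕ 6e = dc
byte 11: (c1 ⊕ e3) ⊕ 74 = 22 ⊕ 74 = 56

2f 9c 89 ce a2 6d 32 1d f1 ef dc 56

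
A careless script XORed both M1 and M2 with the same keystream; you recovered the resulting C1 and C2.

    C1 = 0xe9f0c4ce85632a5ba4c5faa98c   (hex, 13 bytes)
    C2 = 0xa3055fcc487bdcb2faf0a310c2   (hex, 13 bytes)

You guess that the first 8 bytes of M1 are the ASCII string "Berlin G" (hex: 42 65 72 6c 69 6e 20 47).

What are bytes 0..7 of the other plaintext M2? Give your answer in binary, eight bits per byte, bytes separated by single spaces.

00001000 10010000 11101001 01101110 10100100 01110110 11010110 10101110

First, C1 ⊕ C2 = (M1 ⊕ K) ⊕ (M2 ⊕ K) = M1 ⊕ M2, so the key drops out. Then M2 = (M1 ⊕ M2) ⊕ M1 over the first 8 bytes.
byte 0: (e9 xor a3) xor 42 = 4a xor 42 = 08
byte 1: (f0 xor 05) xor 65 = f5 xor 65 = 90
byte 2: (c4 xor 5f) xor 72 = 9b xor 72 = e9
byte 3: (ce xor cc) xor 6c = 02 xor 6c = 6e
byte 4: (85 xor 48) xor 69 = cd xor 69 = a4
byte 5: (63 xor 7b) xor 6e = 18 xor 6e = 76
byte 6: (2a xor dc) xor 20 = f6 xor 20 = d6
byte 7: (5b xor b2) xor 47 = e9 xor 47 = ae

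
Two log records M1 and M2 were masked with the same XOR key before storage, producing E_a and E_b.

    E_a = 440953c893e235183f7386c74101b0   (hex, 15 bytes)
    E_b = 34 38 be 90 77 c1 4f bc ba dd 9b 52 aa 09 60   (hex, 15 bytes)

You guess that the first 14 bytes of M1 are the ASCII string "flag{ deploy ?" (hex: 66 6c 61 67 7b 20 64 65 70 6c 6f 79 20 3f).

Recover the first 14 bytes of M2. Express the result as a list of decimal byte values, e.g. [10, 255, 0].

[22, 93, 140, 63, 159, 3, 30, 193, 245, 194, 114, 236, 203, 55]

First, E_a ⊕ E_b = (M1 ⊕ K) ⊕ (M2 ⊕ K) = M1 ⊕ M2, so the key drops out. Then M2 = (M1 ⊕ M2) ⊕ M1 over the first 14 bytes.
byte 0: (44 XOR 34) XOR 66 = 70 XOR 66 = 16
byte 1: (09 XOR 38) XOR 6c = 31 XOR 6c = 5d
byte 2: (53 XOR be) XOR 61 = ed XOR 61 = 8c
byte 3: (c8 XOR 90) XOR 67 = 58 XOR 67 = 3f
byte 4: (93 XOR 77) XOR 7b = e4 XOR 7b = 9f
byte 5: (e2 XOR c1) XOR 20 = 23 XOR 20 = 03
byte 6: (35 XOR 4f) XOR 64 = 7a XOR 64 = 1e
byte 7: (18 XOR bc) XOR 65 = a4 XOR 65 = c1
byte 8: (3f XOR ba) XOR 70 = 85 XOR 70 = f5
byte 9: (73 XOR dd) XOR 6c = ae XOR 6c = c2
byte 10: (86 XOR 9b) XOR 6f = 1d XOR 6f = 72
byte 11: (c7 XOR 52) XOR 79 = 95 XOR 79 = ec
byte 12: (41 XOR aa) XOR 20 = eb XOR 20 = cb
byte 13: (01 XOR 09) XOR 3f = 08 XOR 3f = 37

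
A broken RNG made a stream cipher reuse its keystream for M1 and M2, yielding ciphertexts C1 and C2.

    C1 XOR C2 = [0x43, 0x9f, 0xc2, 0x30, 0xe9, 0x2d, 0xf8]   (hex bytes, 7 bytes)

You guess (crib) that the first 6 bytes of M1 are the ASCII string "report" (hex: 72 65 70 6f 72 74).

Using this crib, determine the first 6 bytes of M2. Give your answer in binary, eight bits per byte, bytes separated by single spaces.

Since C1 ⊕ C2 = M1 ⊕ M2, XORing with the guessed M1 bytes yields the corresponding M2 bytes: M2 = (C1 ⊕ C2) ⊕ M1.
43 ^ 72 = 31
9f ^ 65 = fa
c2 ^ 70 = b2
30 ^ 6f = 5f
e9 ^ 72 = 9b
2d ^ 74 = 59

00110001 11111010 10110010 01011111 10011011 01011001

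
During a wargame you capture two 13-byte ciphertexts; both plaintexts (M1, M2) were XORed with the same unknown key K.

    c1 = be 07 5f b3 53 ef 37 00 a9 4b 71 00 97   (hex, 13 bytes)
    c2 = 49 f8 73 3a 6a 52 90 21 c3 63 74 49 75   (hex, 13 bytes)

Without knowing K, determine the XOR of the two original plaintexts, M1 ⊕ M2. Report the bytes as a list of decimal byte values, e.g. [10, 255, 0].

c1 ⊕ c2 = (M1 ⊕ K) ⊕ (M2 ⊕ K) = M1 ⊕ M2 — the shared key cancels under XOR.
byte 0: be ⊕ 49 = f7
byte 1: 07 ⊕ f8 = ff
byte 2: 5f ⊕ 73 = 2c
byte 3: b3 ⊕ 3a = 89
byte 4: 53 ⊕ 6a = 39
byte 5: ef ⊕ 52 = bd
byte 6: 37 ⊕ 90 = a7
byte 7: 00 ⊕ 21 = 21
byte 8: a9 ⊕ c3 = 6a
byte 9: 4b ⊕ 63 = 28
byte 10: 71 ⊕ 74 = 05
byte 11: 00 ⊕ 49 = 49
byte 12: 97 ⊕ 75 = e2

[247, 255, 44, 137, 57, 189, 167, 33, 106, 40, 5, 73, 226]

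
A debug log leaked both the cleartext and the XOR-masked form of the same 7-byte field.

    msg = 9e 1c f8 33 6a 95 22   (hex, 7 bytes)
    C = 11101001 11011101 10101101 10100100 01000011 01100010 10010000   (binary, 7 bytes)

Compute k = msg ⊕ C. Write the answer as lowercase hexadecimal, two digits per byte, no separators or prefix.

77c1559729f7b2

Since C = msg ⊕ k, XORing both sides with msg gives k = msg ⊕ C.
158 ⊕ 233 = 119
 28 ⊕ 221 = 193
248 ⊕ 173 =  85
 51 ⊕ 164 = 151
106 ⊕  67 =  41
149 ⊕  98 = 247
 34 ⊕ 144 = 178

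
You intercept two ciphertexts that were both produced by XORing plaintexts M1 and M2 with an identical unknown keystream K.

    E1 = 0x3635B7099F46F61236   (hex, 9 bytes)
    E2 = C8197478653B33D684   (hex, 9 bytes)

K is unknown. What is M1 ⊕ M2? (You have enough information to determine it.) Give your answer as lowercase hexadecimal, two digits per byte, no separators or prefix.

E1 ⊕ E2 = (M1 ⊕ K) ⊕ (M2 ⊕ K) = M1 ⊕ M2 — the shared key cancels under XOR.
 54 ⊕ 200 = 254
 53 ⊕  25 =  44
183 ⊕ 116 = 195
  9 ⊕ 120 = 113
159 ⊕ 101 = 250
 70 ⊕  59 = 125
246 ⊕  51 = 197
 18 ⊕ 214 = 196
 54 ⊕ 132 = 178

fe2cc371fa7dc5c4b2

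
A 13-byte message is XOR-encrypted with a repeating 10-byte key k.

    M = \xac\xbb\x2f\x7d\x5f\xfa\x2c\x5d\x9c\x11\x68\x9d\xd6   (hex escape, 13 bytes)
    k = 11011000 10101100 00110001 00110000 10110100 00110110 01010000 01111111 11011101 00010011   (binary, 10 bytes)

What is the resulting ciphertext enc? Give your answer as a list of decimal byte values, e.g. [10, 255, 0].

The 10-byte key repeats, so the effective keystream is d8 ac 31 30 b4 36 50 7f dd 13 d8 ac 31.
byte 0: ac xor d8 = 74
byte 1: bb xor ac = 17
byte 2: 2f xor 31 = 1e
byte 3: 7d xor 30 = 4d
byte 4: 5f xor b4 = eb
byte 5: fa xor 36 = cc
byte 6: 2c xor 50 = 7c
byte 7: 5d xor 7f = 22
byte 8: 9c xor dd = 41
byte 9: 11 xor 13 = 02
byte 10: 68 xor d8 = b0
byte 11: 9d xor ac = 31
byte 12: d6 xor 31 = e7

[116, 23, 30, 77, 235, 204, 124, 34, 65, 2, 176, 49, 231]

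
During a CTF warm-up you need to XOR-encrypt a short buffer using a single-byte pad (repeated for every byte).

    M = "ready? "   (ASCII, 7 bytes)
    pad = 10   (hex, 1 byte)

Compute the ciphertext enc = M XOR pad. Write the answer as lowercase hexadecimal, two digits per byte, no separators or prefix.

The 1-byte key repeats, so the effective keystream is 10 10 10 10 10 10 10.
byte 0: 72 XOR 10 = 62
byte 1: 65 XOR 10 = 75
byte 2: 61 XOR 10 = 71
byte 3: 64 XOR 10 = 74
byte 4: 79 XOR 10 = 69
byte 5: 3f XOR 10 = 2f
byte 6: 20 XOR 10 = 30

62757174692f30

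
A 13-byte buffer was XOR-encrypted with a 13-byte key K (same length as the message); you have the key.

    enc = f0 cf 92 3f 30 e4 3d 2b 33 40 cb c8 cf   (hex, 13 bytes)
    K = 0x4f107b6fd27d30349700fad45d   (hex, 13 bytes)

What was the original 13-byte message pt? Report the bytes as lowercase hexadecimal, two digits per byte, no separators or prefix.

byte 0: f0 xor 4f = bf
byte 1: cf xor 10 = df
byte 2: 92 xor 7b = e9
byte 3: 3f xor 6f = 50
byte 4: 30 xor d2 = e2
byte 5: e4 xor 7d = 99
byte 6: 3d xor 30 = 0d
byte 7: 2b xor 34 = 1f
byte 8: 33 xor 97 = a4
byte 9: 40 xor 00 = 40
byte 10: cb xor fa = 31
byte 11: c8 xor d4 = 1c
byte 12: cf xor 5d = 92

bfdfe950e2990d1fa440311c92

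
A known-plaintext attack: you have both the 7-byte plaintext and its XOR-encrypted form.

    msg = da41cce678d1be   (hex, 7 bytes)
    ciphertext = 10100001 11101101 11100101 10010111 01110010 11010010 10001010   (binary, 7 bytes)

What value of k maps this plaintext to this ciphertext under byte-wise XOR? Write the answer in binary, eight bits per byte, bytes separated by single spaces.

Since ciphertext = msg ⊕ k, XORing both sides with msg gives k = msg ⊕ ciphertext.
218 XOR 161 = 123
 65 XOR 237 = 172
204 XOR 229 =  41
230 XOR 151 = 113
120 XOR 114 =  10
209 XOR 210 =   3
190 XOR 138 =  52

01111011 10101100 00101001 01110001 00001010 00000011 00110100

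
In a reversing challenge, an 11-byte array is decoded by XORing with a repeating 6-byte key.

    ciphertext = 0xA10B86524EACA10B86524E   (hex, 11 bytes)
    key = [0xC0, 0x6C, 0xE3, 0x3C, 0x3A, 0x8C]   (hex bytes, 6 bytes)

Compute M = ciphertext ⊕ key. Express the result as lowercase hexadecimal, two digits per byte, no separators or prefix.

The 6-byte key repeats, so the effective keystream is c0 6c e3 3c 3a 8c c0 6c e3 3c 3a.
byte 0: a1 XOR c0 = 61
byte 1: 0b XOR 6c = 67
byte 2: 86 XOR e3 = 65
byte 3: 52 XOR 3c = 6e
byte 4: 4e XOR 3a = 74
byte 5: ac XOR 8c = 20
byte 6: a1 XOR c0 = 61
byte 7: 0b XOR 6c = 67
byte 8: 86 XOR e3 = 65
byte 9: 52 XOR 3c = 6e
byte 10: 4e XOR 3a = 74

6167656e74206167656e74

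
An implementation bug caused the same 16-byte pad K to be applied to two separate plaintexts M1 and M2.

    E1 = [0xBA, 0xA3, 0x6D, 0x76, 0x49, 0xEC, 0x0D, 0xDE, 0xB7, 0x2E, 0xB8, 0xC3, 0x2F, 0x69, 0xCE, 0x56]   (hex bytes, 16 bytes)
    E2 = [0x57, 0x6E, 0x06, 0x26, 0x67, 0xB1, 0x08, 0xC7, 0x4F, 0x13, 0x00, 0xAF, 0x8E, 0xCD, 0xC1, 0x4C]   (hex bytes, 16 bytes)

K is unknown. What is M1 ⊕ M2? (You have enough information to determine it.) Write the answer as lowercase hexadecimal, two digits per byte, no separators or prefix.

E1 ⊕ E2 = (M1 ⊕ K) ⊕ (M2 ⊕ K) = M1 ⊕ M2 — the shared key cancels under XOR.
byte 0: 186 xor  87 = 237
byte 1: 163 xor 110 = 205
byte 2: 109 xor   6 = 107
byte 3: 118 xor  38 =  80
byte 4:  73 xor 103 =  46
byte 5: 236 xor 177 =  93
byte 6:  13 xor   8 =   5
byte 7: 222 xor 199 =  25
byte 8: 183 xor  79 = 248
byte 9:  46 xor  19 =  61
byte 10: 184 xor   0 = 184
byte 11: 195 xor 175 = 108
byte 12:  47 xor 142 = 161
byte 13: 105 xor 205 = 164
byte 14: 206 xor 193 =  15
byte 15:  86 xor  76 =  26

edcd6b502e5d0519f83db86ca1a40f1a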